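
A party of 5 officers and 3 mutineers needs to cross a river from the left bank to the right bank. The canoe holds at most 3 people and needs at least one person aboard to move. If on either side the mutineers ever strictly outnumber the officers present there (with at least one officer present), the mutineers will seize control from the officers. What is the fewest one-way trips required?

Counting alone: each trip to the right bank takes at most 3 across and each return brings at least 1 back, so after t trips out (and t−1 returns) at most 3t − (t−1) of the 8 are across; that first reaches 8 at t = 4, so at least 7 crossings are needed.
The plan below uses exactly 7 crossings, so it is optimal:
1. 2 mutineers → the right bank.  (the left bank: 5O 1M; the right bank: 0O 2M)
2. 1 mutineer ← the left bank.  (the left bank: 5O 2M; the right bank: 0O 1M)
3. 2 officers and 1 mutineer → the right bank.  (the left bank: 3O 1M; the right bank: 2O 2M)
4. 1 mutineer ← the left bank.  (the left bank: 3O 2M; the right bank: 2O 1M)
5. 1 officer and 2 mutineers → the right bank.  (the left bank: 2O 0M; the right bank: 3O 3M)
6. 1 mutineer ← the left bank.  (the left bank: 2O 1M; the right bank: 3O 2M)
7. 2 officers and 1 mutineer → the right bank.  (the left bank: 0O 0M; the right bank: 5O 3M)

7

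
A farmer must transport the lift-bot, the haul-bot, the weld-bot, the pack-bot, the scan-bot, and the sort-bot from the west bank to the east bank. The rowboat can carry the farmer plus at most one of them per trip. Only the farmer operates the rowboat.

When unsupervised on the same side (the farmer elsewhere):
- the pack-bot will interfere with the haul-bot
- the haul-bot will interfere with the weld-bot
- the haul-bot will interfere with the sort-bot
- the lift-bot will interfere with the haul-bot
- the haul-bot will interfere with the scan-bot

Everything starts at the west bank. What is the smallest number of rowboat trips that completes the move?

impossible

Following every safe sequence of crossings from the start, the most of the 6 that can be at the east bank as the rowboat arrives there on crossings 1, 3 is 1, 2 respectively; the best ever achieved is 2 of 6.
From crossing 5 on, no configuration arises that was not already reachable earlier: only 13 distinct safe configurations (who is on which side, and where the rowboat is) can ever be reached, none of them has everyone across, and every continuation just revisits them. So no valid plan exists.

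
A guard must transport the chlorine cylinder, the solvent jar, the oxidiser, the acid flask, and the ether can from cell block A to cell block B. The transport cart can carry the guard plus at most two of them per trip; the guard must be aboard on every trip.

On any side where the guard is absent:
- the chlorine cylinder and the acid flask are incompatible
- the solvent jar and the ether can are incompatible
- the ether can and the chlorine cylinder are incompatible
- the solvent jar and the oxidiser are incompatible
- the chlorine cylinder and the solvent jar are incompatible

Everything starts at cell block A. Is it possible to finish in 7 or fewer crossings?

Yes — this plan uses 7 crossings (≤ 7):
1. Guard goes to cell block B with the chlorine cylinder and the solvent jar.  [cell block A: the acid flask, the ether can, the oxidiser | cell block B: the chlorine cylinder, the solvent jar]
2. Guard goes back to cell block A with the chlorine cylinder.  [cell block A: the acid flask, the chlorine cylinder, the ether can, the oxidiser | cell block B: the solvent jar]
3. Guard goes to cell block B with the chlorine cylinder and the oxidiser.  [cell block A: the acid flask, the ether can | cell block B: the chlorine cylinder, the oxidiser, the solvent jar]
4. Guard goes back to cell block A with the solvent jar.  [cell block A: the acid flask, the ether can, the solvent jar | cell block B: the chlorine cylinder, the oxidiser]
5. Guard goes to cell block B with the acid flask and the ether can.  [cell block A: the solvent jar | cell block B: the acid flask, the chlorine cylinder, the ether can, the oxidiser]
6. Guard goes back to cell block A with the chlorine cylinder.  [cell block A: the chlorine cylinder, the solvent jar | cell block B: the acid flask, the ether can, the oxidiser]
7. Guard goes to cell block B with the chlorine cylinder and the solvent jar.  [cell block A: — | cell block B: the acid flask, the chlorine cylinder, the ether can, the oxidiser, the solvent jar]

Yes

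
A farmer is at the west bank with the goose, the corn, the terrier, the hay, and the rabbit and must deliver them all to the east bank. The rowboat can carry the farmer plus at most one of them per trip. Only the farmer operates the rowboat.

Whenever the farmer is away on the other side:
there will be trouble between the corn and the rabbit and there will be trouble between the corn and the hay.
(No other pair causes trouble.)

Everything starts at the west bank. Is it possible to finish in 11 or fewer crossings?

Yes

Yes — this plan uses 11 crossings (≤ 11):
1. Farmer goes to the east bank with the corn.
2. Farmer goes back to the west bank alone.
3. Farmer goes to the east bank with the goose.
4. Farmer goes back to the west bank alone.
5. Farmer goes to the east bank with the terrier.
6. Farmer goes back to the west bank alone.
7. Farmer goes to the east bank with the hay.
8. Farmer goes back to the west bank with the corn.
9. Farmer goes to the east bank with the rabbit.
10. Farmer goes back to the west bank alone.
11. Farmer goes to the east bank with the corn.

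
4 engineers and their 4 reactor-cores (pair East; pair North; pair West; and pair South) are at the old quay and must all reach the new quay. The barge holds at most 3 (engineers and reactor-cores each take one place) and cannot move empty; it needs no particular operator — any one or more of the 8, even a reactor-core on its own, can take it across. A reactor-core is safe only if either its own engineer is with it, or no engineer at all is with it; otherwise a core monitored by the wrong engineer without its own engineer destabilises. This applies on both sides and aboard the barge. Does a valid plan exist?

Yes

1. engineer East and reactor-core East cross → the new quay.
2. engineer East crosses ← the old quay.
3. engineer East, engineer North, and reactor-core North cross → the new quay.
4. engineer East and reactor-core East cross ← the old quay.
5. engineer East, engineer South, and engineer West cross → the new quay.
6. reactor-core North crosses ← the old quay.
7. reactor-core East and reactor-core North cross → the new quay.
8. reactor-core East crosses ← the old quay.
9. reactor-core East, reactor-core South, and reactor-core West cross → the new quay.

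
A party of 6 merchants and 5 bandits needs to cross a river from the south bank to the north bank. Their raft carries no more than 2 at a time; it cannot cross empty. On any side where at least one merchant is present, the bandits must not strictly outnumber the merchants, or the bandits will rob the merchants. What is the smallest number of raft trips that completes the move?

19

Counting alone: each trip to the north bank takes at most 2 across and each return brings at least 1 back, so after t trips out (and t−1 returns) at most 2t − (t−1) of the 11 are across; that first reaches 11 at t = 10, so at least 19 crossings are needed.
The plan below uses exactly 19 crossings, so it is optimal:
1. 2 bandits → the north bank.  (the south bank: 6M 3B; the north bank: 0M 2B)
2. 1 bandit ← the south bank.  (the south bank: 6M 4B; the north bank: 0M 1B)
3. 2 bandits → the north bank.  (the south bank: 6M 2B; the north bank: 0M 3B)
4. 1 bandit ← the south bank.  (the south bank: 6M 3B; the north bank: 0M 2B)
5. 2 merchants → the north bank.  (the south bank: 4M 3B; the north bank: 2M 2B)
6. 1 bandit ← the south bank.  (the south bank: 4M 4B; the north bank: 2M 1B)
7. 1 merchant and 1 bandit → the north bank.  (the south bank: 3M 3B; the north bank: 3M 2B)
8. 1 merchant ← the south bank.  (the south bank: 4M 3B; the north bank: 2M 2B)
9. 1 merchant and 1 bandit → the north bank.  (the south bank: 3M 2B; the north bank: 3M 3B)
10. 1 bandit ← the south bank.  (the south bank: 3M 3B; the north bank: 3M 2B)
11. 1 merchant and 1 bandit → the north bank.  (the south bank: 2M 2B; the north bank: 4M 3B)
12. 1 merchant ← the south bank.  (the south bank: 3M 2B; the north bank: 3M 3B)
13. 1 merchant and 1 bandit → the north bank.  (the south bank: 2M 1B; the north bank: 4M 4B)
14. 1 bandit ← the south bank.  (the south bank: 2M 2B; the north bank: 4M 3B)
15. 1 merchant and 1 bandit → the north bank.  (the south bank: 1M 1B; the north bank: 5M 4B)
16. 1 merchant ← the south bank.  (the south bank: 2M 1B; the north bank: 4M 4B)
17. 1 merchant and 1 bandit → the north bank.  (the south bank: 1M 0B; the north bank: 5M 5B)
18. 1 bandit ← the south bank.  (the south bank: 1M 1B; the north bank: 5M 4B)
19. 1 merchant and 1 bandit → the north bank.  (the south bank: 0M 0B; the north bank: 6M 5B)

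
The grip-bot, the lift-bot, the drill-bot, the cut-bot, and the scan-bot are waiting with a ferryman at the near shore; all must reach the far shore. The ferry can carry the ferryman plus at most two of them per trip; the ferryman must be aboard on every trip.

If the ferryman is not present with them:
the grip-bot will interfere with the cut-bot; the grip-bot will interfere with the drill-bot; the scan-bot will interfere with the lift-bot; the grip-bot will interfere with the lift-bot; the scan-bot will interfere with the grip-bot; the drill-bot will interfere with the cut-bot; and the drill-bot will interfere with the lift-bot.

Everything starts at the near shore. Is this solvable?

No

Whatever the first load, the items left behind include a forbidden pair without the ferryman. No opening move is safe, so no plan exists.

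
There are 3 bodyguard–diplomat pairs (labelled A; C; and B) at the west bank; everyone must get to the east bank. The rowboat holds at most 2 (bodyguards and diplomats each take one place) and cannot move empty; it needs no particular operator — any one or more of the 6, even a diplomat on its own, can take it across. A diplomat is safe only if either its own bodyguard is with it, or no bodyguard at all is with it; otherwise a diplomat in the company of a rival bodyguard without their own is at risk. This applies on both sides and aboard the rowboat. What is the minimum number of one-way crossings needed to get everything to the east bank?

11

Counting alone: each trip to the east bank takes at most 2 across and each return brings at least 1 back, so after t trips out (and t−1 returns) at most 2t − (t−1) of the 6 are across; that first reaches 6 at t = 5, so at least 9 crossings are needed.
The safety rule pushes this higher. Following every safe sequence of crossings, the most of the 6 that can be at the east bank as the rowboat arrives there on crossing 9 is 5 — never all 6.
So no plan with fewer than 11 crossings exists, and this one achieves 11:
1. bodyguard A and diplomat A cross → the east bank.
2. bodyguard A crosses ← the west bank.
3. diplomat B and diplomat C cross → the east bank.
4. diplomat A crosses ← the west bank.
5. bodyguard B and bodyguard C cross → the east bank.
6. bodyguard C and diplomat C cross ← the west bank.
7. bodyguard A and bodyguard C cross → the east bank.
8. diplomat B crosses ← the west bank.
9. diplomat A and diplomat C cross → the east bank.
10. bodyguard B crosses ← the west bank.
11. bodyguard B and diplomat B cross → the east bank.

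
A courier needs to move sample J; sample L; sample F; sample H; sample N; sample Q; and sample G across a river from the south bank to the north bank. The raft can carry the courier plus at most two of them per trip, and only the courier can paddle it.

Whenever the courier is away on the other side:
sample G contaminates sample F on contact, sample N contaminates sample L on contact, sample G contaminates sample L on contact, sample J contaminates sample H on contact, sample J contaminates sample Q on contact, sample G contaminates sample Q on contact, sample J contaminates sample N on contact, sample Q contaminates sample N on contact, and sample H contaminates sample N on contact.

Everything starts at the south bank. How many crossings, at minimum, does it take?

Whatever the first load, the items left behind include a forbidden pair without the courier. No opening move is safe, so no plan exists.

impossible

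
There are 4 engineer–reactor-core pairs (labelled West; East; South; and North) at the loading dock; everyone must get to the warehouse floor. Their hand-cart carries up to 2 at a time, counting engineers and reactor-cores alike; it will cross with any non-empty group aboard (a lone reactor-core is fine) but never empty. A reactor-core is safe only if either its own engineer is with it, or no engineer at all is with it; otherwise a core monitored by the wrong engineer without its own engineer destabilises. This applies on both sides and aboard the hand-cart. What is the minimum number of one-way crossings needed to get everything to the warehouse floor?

Following every safe sequence of crossings from the start, the most of the 8 that can be at the warehouse floor as the hand-cart arrives there on crossings 1, 3, 5 is 2, 3, 4 respectively; the best ever achieved is 4 of 8.
From crossing 7 on, no configuration arises that was not already reachable earlier: only 44 distinct safe configurations (who is on which side, and where the hand-cart is) can ever be reached, none of them has everyone across, and every continuation just revisits them. So no valid plan exists.

impossible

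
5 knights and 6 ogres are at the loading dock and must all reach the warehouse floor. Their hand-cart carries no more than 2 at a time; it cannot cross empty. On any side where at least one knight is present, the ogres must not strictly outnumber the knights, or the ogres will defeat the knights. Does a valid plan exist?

The ogres already outnumber the knights at the loading dock before anyone moves, so the starting position itself is disallowed.

No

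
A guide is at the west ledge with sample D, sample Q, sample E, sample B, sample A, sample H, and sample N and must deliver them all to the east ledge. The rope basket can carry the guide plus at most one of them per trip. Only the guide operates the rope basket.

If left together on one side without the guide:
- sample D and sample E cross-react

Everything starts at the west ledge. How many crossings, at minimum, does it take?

13

Counting alone: the guide can take at most 1 across per trip to the east ledge, so moving all 7 needs at least 7 loaded trips out, with a return between consecutive ones — at least 13 crossings.
The plan below uses exactly 13 crossings, so it is optimal:
1. Guide goes to the east ledge with sample D.  [the west ledge: sample A, sample B, sample E, sample H, sample N, sample Q | the east ledge: sample D]
2. Guide goes back to the west ledge alone.  [the west ledge: sample A, sample B, sample E, sample H, sample N, sample Q | the east ledge: sample D]
3. Guide goes to the east ledge with sample Q.  [the west ledge: sample A, sample B, sample E, sample H, sample N | the east ledge: sample D, sample Q]
4. Guide goes back to the west ledge alone.  [the west ledge: sample A, sample B, sample E, sample H, sample N | the east ledge: sample D, sample Q]
5. Guide goes to the east ledge with sample B.  [the west ledge: sample A, sample E, sample H, sample N | the east ledge: sample B, sample D, sample Q]
6. Guide goes back to the west ledge alone.  [the west ledge: sample A, sample E, sample H, sample N | the east ledge: sample B, sample D, sample Q]
7. Guide goes to the east ledge with sample A.  [the west ledge: sample E, sample H, sample N | the east ledge: sample A, sample B, sample D, sample Q]
8. Guide goes back to the west ledge alone.  [the west ledge: sample E, sample H, sample N | the east ledge: sample A, sample B, sample D, sample Q]
9. Guide goes to the east ledge with sample H.  [the west ledge: sample E, sample N | the east ledge: sample A, sample B, sample D, sample H, sample Q]
10. Guide goes back to the west ledge alone.  [the west ledge: sample E, sample N | the east ledge: sample A, sample B, sample D, sample H, sample Q]
11. Guide goes to the east ledge with sample N.  [the west ledge: sample E | the east ledge: sample A, sample B, sample D, sample H, sample N, sample Q]
12. Guide goes back to the west ledge alone.  [the west ledge: sample E | the east ledge: sample A, sample B, sample D, sample H, sample N, sample Q]
13. Guide goes to the east ledge with sample E.  [the west ledge: — | the east ledge: sample A, sample B, sample D, sample E, sample H, sample N, sample Q]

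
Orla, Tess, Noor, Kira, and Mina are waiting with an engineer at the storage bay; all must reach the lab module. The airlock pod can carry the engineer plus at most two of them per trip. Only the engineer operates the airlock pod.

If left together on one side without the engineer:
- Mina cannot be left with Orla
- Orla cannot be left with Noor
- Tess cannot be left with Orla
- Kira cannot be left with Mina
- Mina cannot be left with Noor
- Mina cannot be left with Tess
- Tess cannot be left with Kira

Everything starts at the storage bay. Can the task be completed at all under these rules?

Whatever the first load, the items left behind include a forbidden pair without the engineer. No opening move is safe, so no plan exists.

No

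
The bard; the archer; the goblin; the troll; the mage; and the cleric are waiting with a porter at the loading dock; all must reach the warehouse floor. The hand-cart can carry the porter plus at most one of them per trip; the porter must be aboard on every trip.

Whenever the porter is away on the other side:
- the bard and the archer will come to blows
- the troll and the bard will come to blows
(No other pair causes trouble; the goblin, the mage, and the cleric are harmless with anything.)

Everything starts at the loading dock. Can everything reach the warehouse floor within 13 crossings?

Yes

Yes — this plan uses 13 crossings (≤ 13):
1. Porter goes to the warehouse floor with the bard.
2. Porter goes back to the loading dock alone.
3. Porter goes to the warehouse floor with the archer.
4. Porter goes back to the loading dock with the bard.
5. Porter goes to the warehouse floor with the troll.
6. Porter goes back to the loading dock alone.
7. Porter goes to the warehouse floor with the goblin.
8. Porter goes back to the loading dock alone.
9. Porter goes to the warehouse floor with the mage.
10. Porter goes back to the loading dock alone.
11. Porter goes to the warehouse floor with the cleric.
12. Porter goes back to the loading dock alone.
13. Porter goes to the warehouse floor with the bard.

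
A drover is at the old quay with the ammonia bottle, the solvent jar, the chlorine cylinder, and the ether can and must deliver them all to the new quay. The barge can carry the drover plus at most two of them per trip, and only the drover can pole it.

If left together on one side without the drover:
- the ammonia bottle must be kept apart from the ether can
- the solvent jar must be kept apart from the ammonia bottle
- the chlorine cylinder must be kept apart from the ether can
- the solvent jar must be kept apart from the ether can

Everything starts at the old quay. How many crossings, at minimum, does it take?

5

Counting alone: the drover can take at most 2 across per trip to the new quay, so moving all 4 needs at least 2 loaded trips out, with a return between consecutive ones — at least 3 crossings.
The safety rule pushes this higher. Following every safe sequence of crossings, the most of the 4 that can be at the new quay as the barge arrives there on crossing 3 is 3 — never all 4.
So no plan with fewer than 5 crossings exists, and this one achieves 5:
1. Drover goes to the new quay with the ammonia bottle and the ether can.  [the old quay: the chlorine cylinder, the solvent jar | the new quay: the ammonia bottle, the ether can]
2. Drover goes back to the old quay with the ammonia bottle.  [the old quay: the ammonia bottle, the chlorine cylinder, the solvent jar | the new quay: the ether can]
3. Drover goes to the new quay with the ammonia bottle and the chlorine cylinder.  [the old quay: the solvent jar | the new quay: the ammonia bottle, the chlorine cylinder, the ether can]
4. Drover goes back to the old quay with the ether can.  [the old quay: the ether can, the solvent jar | the new quay: the ammonia bottle, the chlorine cylinder]
5. Drover goes to the new quay with the ether can and the solvent jar.  [the old quay: — | the new quay: the ammonia bottle, the chlorine cylinder, the ether can, the solvent jar]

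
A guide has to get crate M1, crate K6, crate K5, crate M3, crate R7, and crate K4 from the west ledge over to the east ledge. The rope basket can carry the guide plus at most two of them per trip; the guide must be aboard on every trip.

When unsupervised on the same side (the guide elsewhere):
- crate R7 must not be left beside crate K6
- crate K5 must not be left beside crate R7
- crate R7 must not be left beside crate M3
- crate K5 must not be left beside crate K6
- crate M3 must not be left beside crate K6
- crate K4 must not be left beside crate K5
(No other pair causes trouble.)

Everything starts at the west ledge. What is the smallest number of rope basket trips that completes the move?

Whatever the first load, the items left behind include a forbidden pair without the guide. No opening move is safe, so no plan exists.

impossible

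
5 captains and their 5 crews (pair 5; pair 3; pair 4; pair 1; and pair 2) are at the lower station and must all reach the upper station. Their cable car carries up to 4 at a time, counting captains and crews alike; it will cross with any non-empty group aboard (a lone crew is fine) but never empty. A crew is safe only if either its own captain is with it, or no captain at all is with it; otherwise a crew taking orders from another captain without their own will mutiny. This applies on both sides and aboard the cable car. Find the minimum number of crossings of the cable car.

Counting alone: each trip to the upper station takes at most 4 across and each return brings at least 1 back, so after t trips out (and t−1 returns) at most 4t − (t−1) of the 10 are across; that first reaches 10 at t = 3, so at least 5 crossings are needed.
The safety rule pushes this higher. Following every safe sequence of crossings, the most of the 10 that can be at the upper station as the cable car arrives there on crossing 5 is 9 — never all 10.
So no plan with fewer than 7 crossings exists, and this one achieves 7:
1. captain 5 and crew 5 cross → the upper station.
2. captain 5 crosses ← the lower station.
3. crew 1, crew 2, crew 3, and crew 4 cross → the upper station.
4. crew 5 crosses ← the lower station.
5. captain 1, captain 2, captain 3, and captain 4 cross → the upper station.
6. captain 3 and crew 3 cross ← the lower station.
7. captain 3, captain 5, crew 3, and crew 5 cross → the upper station.

7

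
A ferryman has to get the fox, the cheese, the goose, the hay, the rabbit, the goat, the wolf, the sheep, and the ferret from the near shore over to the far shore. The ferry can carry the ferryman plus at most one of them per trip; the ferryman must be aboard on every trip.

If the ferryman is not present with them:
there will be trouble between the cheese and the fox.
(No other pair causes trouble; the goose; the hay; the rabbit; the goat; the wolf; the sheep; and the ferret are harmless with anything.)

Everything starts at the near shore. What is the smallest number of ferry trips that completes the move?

Counting alone: the ferryman can take at most 1 across per trip to the far shore, so moving all 9 needs at least 9 loaded trips out, with a return between consecutive ones — at least 17 crossings.
The plan below uses exactly 17 crossings, so it is optimal:
1. Ferryman goes to the far shore with the fox.  [the near shore: the cheese, the ferret, the goat, the goose, the hay, the rabbit, the sheep, the wolf | the far shore: the fox]
2. Ferryman goes back to the near shore alone.  [the near shore: the cheese, the ferret, the goat, the goose, the hay, the rabbit, the sheep, the wolf | the far shore: the fox]
3. Ferryman goes to the far shore with the goose.  [the near shore: the cheese, the ferret, the goat, the hay, the rabbit, the sheep, the wolf | the far shore: the fox, the goose]
4. Ferryman goes back to the near shore alone.  [the near shore: the cheese, the ferret, the goat, the hay, the rabbit, the sheep, the wolf | the far shore: the fox, the goose]
5. Ferryman goes to the far shore with the hay.  [the near shore: the cheese, the ferret, the goat, the rabbit, the sheep, the wolf | the far shore: the fox, the goose, the hay]
6. Ferryman goes back to the near shore alone.  [the near shore: the cheese, the ferret, the goat, the rabbit, the sheep, the wolf | the far shore: the fox, the goose, the hay]
7. Ferryman goes to the far shore with the rabbit.  [the near shore: the cheese, the ferret, the goat, the sheep, the wolf | the far shore: the fox, the goose, the hay, the rabbit]
8. Ferryman goes back to the near shore alone.  [the near shore: the cheese, the ferret, the goat, the sheep, the wolf | the far shore: the fox, the goose, the hay, the rabbit]
9. Ferryman goes to the far shore with the goat.  [the near shore: the cheese, the ferret, the sheep, the wolf | the far shore: the fox, the goat, the goose, the hay, the rabbit]
10. Ferryman goes back to the near shore alone.  [the near shore: the cheese, the ferret, the sheep, the wolf | the far shore: the fox, the goat, the goose, the hay, the rabbit]
11. Ferryman goes to the far shore with the wolf.  [the near shore: the cheese, the ferret, the sheep | the far shore: the fox, the goat, the goose, the hay, the rabbit, the wolf]
12. Ferryman goes back to the near shore alone.  [the near shore: the cheese, the ferret, the sheep | the far shore: the fox, the goat, the goose, the hay, the rabbit, the wolf]
13. Ferryman goes to the far shore with the sheep.  [the near shore: the cheese, the ferret | the far shore: the fox, the goat, the goose, the hay, the rabbit, the sheep, the wolf]
14. Ferryman goes back to the near shore alone.  [the near shore: the cheese, the ferret | the far shore: the fox, the goat, the goose, the hay, the rabbit, the sheep, the wolf]
15. Ferryman goes to the far shore with the ferret.  [the near shore: the cheese | the far shore: the ferret, the fox, the goat, the goose, the hay, the rabbit, the sheep, the wolf]
16. Ferryman goes back to the near shore alone.  [the near shore: the cheese | the far shore: the ferret, the fox, the goat, the goose, the hay, the rabbit, the sheep, the wolf]
17. Ferryman goes to the far shore with the cheese.  [the near shore: — | the far shore: the cheese, the ferret, the fox, the goat, the goose, the hay, the rabbit, the sheep, the wolf]

17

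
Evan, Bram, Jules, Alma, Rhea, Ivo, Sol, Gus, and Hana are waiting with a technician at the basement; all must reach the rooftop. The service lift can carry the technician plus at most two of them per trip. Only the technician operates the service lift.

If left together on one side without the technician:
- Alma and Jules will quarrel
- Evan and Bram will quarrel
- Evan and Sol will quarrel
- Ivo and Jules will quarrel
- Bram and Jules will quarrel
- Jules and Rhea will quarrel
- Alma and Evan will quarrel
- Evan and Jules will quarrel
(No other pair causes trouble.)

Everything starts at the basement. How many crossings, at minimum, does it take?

15

Counting alone: the technician can take at most 2 across per trip to the rooftop, so moving all 9 needs at least 5 loaded trips out, with a return between consecutive ones — at least 9 crossings.
The safety rule pushes this higher. Following every safe sequence of crossings, the most of the 9 that can be at the rooftop as the service lift arrives there on crossings 9, 11, 13 is 6, 7, 8 respectively — never all 9.
So no plan with fewer than 15 crossings exists, and this one achieves 15:
1. Technician goes to the rooftop with Evan and Jules.  [the basement: Alma, Bram, Gus, Hana, Ivo, Rhea, Sol | the rooftop: Evan, Jules]
2. Technician goes back to the basement with Evan.  [the basement: Alma, Bram, Evan, Gus, Hana, Ivo, Rhea, Sol | the rooftop: Jules]
3. Technician goes to the rooftop with Evan and Rhea.  [the basement: Alma, Bram, Gus, Hana, Ivo, Sol | the rooftop: Evan, Jules, Rhea]
4. Technician goes back to the basement with Jules.  [the basement: Alma, Bram, Gus, Hana, Ivo, Jules, Sol | the rooftop: Evan, Rhea]
5. Technician goes to the rooftop with Ivo and Jules.  [the basement: Alma, Bram, Gus, Hana, Sol | the rooftop: Evan, Ivo, Jules, Rhea]
6. Technician goes back to the basement with Jules.  [the basement: Alma, Bram, Gus, Hana, Jules, Sol | the rooftop: Evan, Ivo, Rhea]
7. Technician goes to the rooftop with Alma and Bram.  [the basement: Gus, Hana, Jules, Sol | the rooftop: Alma, Bram, Evan, Ivo, Rhea]
8. Technician goes back to the basement with Evan.  [the basement: Evan, Gus, Hana, Jules, Sol | the rooftop: Alma, Bram, Ivo, Rhea]
9. Technician goes to the rooftop with Evan and Sol.  [the basement: Gus, Hana, Jules | the rooftop: Alma, Bram, Evan, Ivo, Rhea, Sol]
10. Technician goes back to the basement with Evan.  [the basement: Evan, Gus, Hana, Jules | the rooftop: Alma, Bram, Ivo, Rhea, Sol]
11. Technician goes to the rooftop with Evan and Gus.  [the basement: Hana, Jules | the rooftop: Alma, Bram, Evan, Gus, Ivo, Rhea, Sol]
12. Technician goes back to the basement with Evan.  [the basement: Evan, Hana, Jules | the rooftop: Alma, Bram, Gus, Ivo, Rhea, Sol]
13. Technician goes to the rooftop with Evan and Hana.  [the basement: Jules | the rooftop: Alma, Bram, Evan, Gus, Hana, Ivo, Rhea, Sol]
14. Technician goes back to the basement with Evan.  [the basement: Evan, Jules | the rooftop: Alma, Bram, Gus, Hana, Ivo, Rhea, Sol]
15. Technician goes to the rooftop with Evan and Jules.  [the basement: — | the rooftop: Alma, Bram, Evan, Gus, Hana, Ivo, Jules, Rhea, Sol]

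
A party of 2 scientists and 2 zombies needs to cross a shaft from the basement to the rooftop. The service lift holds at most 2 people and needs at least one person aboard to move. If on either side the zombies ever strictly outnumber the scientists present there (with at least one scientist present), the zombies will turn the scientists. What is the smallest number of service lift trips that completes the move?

Counting alone: each trip to the rooftop takes at most 2 across and each return brings at least 1 back, so after t trips out (and t−1 returns) at most 2t − (t−1) of the 4 are across; that first reaches 4 at t = 3, so at least 5 crossings are needed.
The plan below uses exactly 5 crossings, so it is optimal:
1. 2 zombies → the rooftop.  (the basement: 2S 0Z; the rooftop: 0S 2Z)
2. 1 zombie ← the basement.  (the basement: 2S 1Z; the rooftop: 0S 1Z)
3. 2 scientists → the rooftop.  (the basement: 0S 1Z; the rooftop: 2S 1Z)
4. 1 zombie ← the basement.  (the basement: 0S 2Z; the rooftop: 2S 0Z)
5. 2 zombies → the rooftop.  (the basement: 0S 0Z; the rooftop: 2S 2Z)

5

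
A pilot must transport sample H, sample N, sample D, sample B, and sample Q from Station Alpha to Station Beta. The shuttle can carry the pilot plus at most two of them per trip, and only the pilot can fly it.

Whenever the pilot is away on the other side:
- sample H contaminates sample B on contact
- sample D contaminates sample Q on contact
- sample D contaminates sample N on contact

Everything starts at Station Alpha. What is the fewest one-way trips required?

Counting alone: the pilot can take at most 2 across per trip to Station Beta, so moving all 5 needs at least 3 loaded trips out, with a return between consecutive ones — at least 5 crossings.
The plan below uses exactly 5 crossings, so it is optimal:
1. Pilot goes to Station Beta with sample D and sample H.  [Station Alpha: sample B, sample N, sample Q | Station Beta: sample D, sample H]
2. Pilot goes back to Station Alpha alone.  [Station Alpha: sample B, sample N, sample Q | Station Beta: sample D, sample H]
3. Pilot goes to Station Beta with sample N and sample Q.  [Station Alpha: sample B | Station Beta: sample D, sample H, sample N, sample Q]
4. Pilot goes back to Station Alpha with sample D.  [Station Alpha: sample B, sample D | Station Beta: sample H, sample N, sample Q]
5. Pilot goes to Station Beta with sample B and sample D.  [Station Alpha: — | Station Beta: sample B, sample D, sample H, sample N, sample Q]

5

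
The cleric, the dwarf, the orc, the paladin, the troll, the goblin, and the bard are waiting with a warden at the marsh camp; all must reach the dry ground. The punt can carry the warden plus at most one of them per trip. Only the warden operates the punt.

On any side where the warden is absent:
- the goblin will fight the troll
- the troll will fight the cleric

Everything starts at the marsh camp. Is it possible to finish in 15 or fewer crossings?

Yes

Yes — this plan uses 15 crossings (≤ 15):
1. Warden goes to the dry ground with the troll.  [the marsh camp: the bard, the cleric, the dwarf, the goblin, the orc, the paladin | the dry ground: the troll]
2. Warden goes back to the marsh camp alone.  [the marsh camp: the bard, the cleric, the dwarf, the goblin, the orc, the paladin | the dry ground: the troll]
3. Warden goes to the dry ground with the cleric.  [the marsh camp: the bard, the dwarf, the goblin, the orc, the paladin | the dry ground: the cleric, the troll]
4. Warden goes back to the marsh camp with the troll.  [the marsh camp: the bard, the dwarf, the goblin, the orc, the paladin, the troll | the dry ground: the cleric]
5. Warden goes to the dry ground with the goblin.  [the marsh camp: the bard, the dwarf, the orc, the paladin, the troll | the dry ground: the cleric, the goblin]
6. Warden goes back to the marsh camp alone.  [the marsh camp: the bard, the dwarf, the orc, the paladin, the troll | the dry ground: the cleric, the goblin]
7. Warden goes to the dry ground with the dwarf.  [the marsh camp: the bard, the orc, the paladin, the troll | the dry ground: the cleric, the dwarf, the goblin]
8. Warden goes back to the marsh camp alone.  [the marsh camp: the bard, the orc, the paladin, the troll | the dry ground: the cleric, the dwarf, the goblin]
9. Warden goes to the dry ground with the orc.  [the marsh camp: the bard, the paladin, the troll | the dry ground: the cleric, the dwarf, the goblin, the orc]
10. Warden goes back to the marsh camp alone.  [the marsh camp: the bard, the paladin, the troll | the dry ground: the cleric, the dwarf, the goblin, the orc]
11. Warden goes to the dry ground with the paladin.  [the marsh camp: the bard, the troll | the dry ground: the cleric, the dwarf, the goblin, the orc, the paladin]
12. Warden goes back to the marsh camp alone.  [the marsh camp: the bard, the troll | the dry ground: the cleric, the dwarf, the goblin, the orc, the paladin]
13. Warden goes to the dry ground with the bard.  [the marsh camp: the troll | the dry ground: the bard, the cleric, the dwarf, the goblin, the orc, the paladin]
14. Warden goes back to the marsh camp alone.  [the marsh camp: the troll | the dry ground: the bard, the cleric, the dwarf, the goblin, the orc, the paladin]
15. Warden goes to the dry ground with the troll.  [the marsh camp: — | the dry ground: the bard, the cleric, the dwarf, the goblin, the orc, the paladin, the troll]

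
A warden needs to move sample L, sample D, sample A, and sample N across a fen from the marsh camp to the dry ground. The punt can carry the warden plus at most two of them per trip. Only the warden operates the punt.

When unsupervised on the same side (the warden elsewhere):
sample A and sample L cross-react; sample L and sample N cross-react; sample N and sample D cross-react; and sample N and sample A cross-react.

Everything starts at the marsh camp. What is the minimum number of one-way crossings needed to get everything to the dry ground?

Counting alone: the warden can take at most 2 across per trip to the dry ground, so moving all 4 needs at least 2 loaded trips out, with a return between consecutive ones — at least 3 crossings.
The safety rule pushes this higher. Following every safe sequence of crossings, the most of the 4 that can be at the dry ground as the punt arrives there on crossing 3 is 3 — never all 4.
So no plan with fewer than 5 crossings exists, and this one achieves 5:
1. Warden goes to the dry ground with sample L and sample N.
2. Warden goes back to the marsh camp with sample L.
3. Warden goes to the dry ground with sample D and sample L.
4. Warden goes back to the marsh camp with sample N.
5. Warden goes to the dry ground with sample A and sample N.

5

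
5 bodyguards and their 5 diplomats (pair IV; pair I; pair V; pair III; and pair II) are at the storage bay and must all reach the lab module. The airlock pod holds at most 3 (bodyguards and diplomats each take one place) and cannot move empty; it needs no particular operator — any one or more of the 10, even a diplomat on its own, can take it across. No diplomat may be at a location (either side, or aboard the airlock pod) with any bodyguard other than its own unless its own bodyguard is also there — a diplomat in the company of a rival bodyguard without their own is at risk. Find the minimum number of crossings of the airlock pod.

11

Counting alone: each trip to the lab module takes at most 3 across and each return brings at least 1 back, so after t trips out (and t−1 returns) at most 3t − (t−1) of the 10 are across; that first reaches 10 at t = 5, so at least 9 crossings are needed.
The safety rule pushes this higher. Following every safe sequence of crossings, the most of the 10 that can be at the lab module as the airlock pod arrives there on crossing 9 is 9 — never all 10.
So no plan with fewer than 11 crossings exists, and this one achieves 11:
1. bodyguard IV and diplomat IV cross → the lab module.
2. bodyguard IV crosses ← the storage bay.
3. diplomat I, diplomat III, and diplomat V cross → the lab module.
4. diplomat IV crosses ← the storage bay.
5. bodyguard I, bodyguard III, and bodyguard V cross → the lab module.
6. bodyguard I and diplomat I cross ← the storage bay.
7. bodyguard I, bodyguard II, and bodyguard IV cross → the lab module.
8. diplomat V crosses ← the storage bay.
9. diplomat I and diplomat IV cross → the lab module.
10. diplomat IV crosses ← the storage bay.
11. diplomat II, diplomat IV, and diplomat V cross → the lab module.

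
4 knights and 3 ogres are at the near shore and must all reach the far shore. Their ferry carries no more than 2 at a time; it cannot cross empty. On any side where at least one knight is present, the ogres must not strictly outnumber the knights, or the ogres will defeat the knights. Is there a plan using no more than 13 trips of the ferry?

Yes — this plan uses 11 crossings (≤ 13):
1. 2 ogres → the far shore.  (the near shore: 4K 1O; the far shore: 0K 2O)
2. 1 ogre ← the near shore.  (the near shore: 4K 2O; the far shore: 0K 1O)
3. 2 ogres → the far shore.  (the near shore: 4K 0O; the far shore: 0K 3O)
4. 1 ogre ← the near shore.  (the near shore: 4K 1O; the far shore: 0K 2O)
5. 2 knights → the far shore.  (the near shore: 2K 1O; the far shore: 2K 2O)
6. 1 ogre ← the near shore.  (the near shore: 2K 2O; the far shore: 2K 1O)
7. 1 knight and 1 ogre → the far shore.  (the near shore: 1K 1O; the far shore: 3K 2O)
8. 1 knight ← the near shore.  (the near shore: 2K 1O; the far shore: 2K 2O)
9. 1 knight and 1 ogre → the far shore.  (the near shore: 1K 0O; the far shore: 3K 3O)
10. 1 ogre ← the near shore.  (the near shore: 1K 1O; the far shore: 3K 2O)
11. 1 knight and 1 ogre → the far shore.  (the near shore: 0K 0O; the far shore: 4K 3O)

Yes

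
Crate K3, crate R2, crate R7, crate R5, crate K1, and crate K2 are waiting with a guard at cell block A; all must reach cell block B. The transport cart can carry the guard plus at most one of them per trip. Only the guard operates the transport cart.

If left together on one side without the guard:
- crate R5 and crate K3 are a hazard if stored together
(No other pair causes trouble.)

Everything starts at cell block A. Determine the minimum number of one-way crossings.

Counting alone: the guard can take at most 1 across per trip to cell block B, so moving all 6 needs at least 6 loaded trips out, with a return between consecutive ones — at least 11 crossings.
The plan below uses exactly 11 crossings, so it is optimal:
1. Guard goes to cell block B with crate K3.
2. Guard goes back to cell block A alone.
3. Guard goes to cell block B with crate R2.
4. Guard goes back to cell block A alone.
5. Guard goes to cell block B with crate R7.
6. Guard goes back to cell block A alone.
7. Guard goes to cell block B with crate K1.
8. Guard goes back to cell block A alone.
9. Guard goes to cell block B with crate K2.
10. Guard goes back to cell block A alone.
11. Guard goes to cell block B with crate R5.

11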